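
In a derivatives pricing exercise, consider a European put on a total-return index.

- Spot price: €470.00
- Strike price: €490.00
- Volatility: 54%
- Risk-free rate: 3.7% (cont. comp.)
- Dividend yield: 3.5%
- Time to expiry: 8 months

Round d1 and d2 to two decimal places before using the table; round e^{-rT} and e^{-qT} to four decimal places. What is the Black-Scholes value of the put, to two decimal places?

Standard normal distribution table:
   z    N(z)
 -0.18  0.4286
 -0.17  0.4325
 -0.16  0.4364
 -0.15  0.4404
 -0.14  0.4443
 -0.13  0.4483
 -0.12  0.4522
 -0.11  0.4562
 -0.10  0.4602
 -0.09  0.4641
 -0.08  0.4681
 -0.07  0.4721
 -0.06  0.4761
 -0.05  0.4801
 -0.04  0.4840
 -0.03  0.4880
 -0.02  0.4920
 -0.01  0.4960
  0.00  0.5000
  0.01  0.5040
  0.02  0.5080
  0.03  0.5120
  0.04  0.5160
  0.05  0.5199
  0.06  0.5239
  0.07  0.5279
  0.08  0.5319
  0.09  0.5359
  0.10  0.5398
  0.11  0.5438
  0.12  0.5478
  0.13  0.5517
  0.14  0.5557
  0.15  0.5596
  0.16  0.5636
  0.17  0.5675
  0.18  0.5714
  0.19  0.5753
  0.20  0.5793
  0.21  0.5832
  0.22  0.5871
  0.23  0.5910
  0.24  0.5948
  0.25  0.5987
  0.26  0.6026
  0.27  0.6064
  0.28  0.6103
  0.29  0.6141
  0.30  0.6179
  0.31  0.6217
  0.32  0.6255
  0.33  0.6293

σ√T = 0.54·√0.6667 = 0.4409
d₁ = [ln(470/490) + (0.037 − 0.035 + ½·0.54²)·0.6667] / (σ√T) = (-0.0417 + 0.0985) / 0.4409 = 0.1290 which rounds to 0.13
d₂ = 0.1290 − 0.4409 = -0.3119 which rounds to -0.31
e^(−qT) = e^(−0.035·0.6667) = 0.9769;  e^(−rT) = e^(−0.037·0.6667) = 0.9756
N(−d₂) = N(0.31) = 0.6217;  N(−d₁) = N(-0.13) = 0.4483
P = 490·0.9756·0.6217 − 470·0.9769·0.4483 = 297.2000 − 205.8338 = 91.3661

€91.37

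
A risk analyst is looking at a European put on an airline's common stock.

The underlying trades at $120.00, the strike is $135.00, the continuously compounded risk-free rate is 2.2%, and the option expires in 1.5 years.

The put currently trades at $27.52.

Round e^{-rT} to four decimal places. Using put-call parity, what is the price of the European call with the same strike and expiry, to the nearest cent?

$16.91

exp(−rT) = exp(−0.022·1.5) = 0.9675
Put-call parity: C − P = S − K·e^(−rT) = 120 − 135·0.9675 = 120 − 130.6125 = -10.6125
C = P + (C − P) = 27.52 + (-10.6125) = 16.9075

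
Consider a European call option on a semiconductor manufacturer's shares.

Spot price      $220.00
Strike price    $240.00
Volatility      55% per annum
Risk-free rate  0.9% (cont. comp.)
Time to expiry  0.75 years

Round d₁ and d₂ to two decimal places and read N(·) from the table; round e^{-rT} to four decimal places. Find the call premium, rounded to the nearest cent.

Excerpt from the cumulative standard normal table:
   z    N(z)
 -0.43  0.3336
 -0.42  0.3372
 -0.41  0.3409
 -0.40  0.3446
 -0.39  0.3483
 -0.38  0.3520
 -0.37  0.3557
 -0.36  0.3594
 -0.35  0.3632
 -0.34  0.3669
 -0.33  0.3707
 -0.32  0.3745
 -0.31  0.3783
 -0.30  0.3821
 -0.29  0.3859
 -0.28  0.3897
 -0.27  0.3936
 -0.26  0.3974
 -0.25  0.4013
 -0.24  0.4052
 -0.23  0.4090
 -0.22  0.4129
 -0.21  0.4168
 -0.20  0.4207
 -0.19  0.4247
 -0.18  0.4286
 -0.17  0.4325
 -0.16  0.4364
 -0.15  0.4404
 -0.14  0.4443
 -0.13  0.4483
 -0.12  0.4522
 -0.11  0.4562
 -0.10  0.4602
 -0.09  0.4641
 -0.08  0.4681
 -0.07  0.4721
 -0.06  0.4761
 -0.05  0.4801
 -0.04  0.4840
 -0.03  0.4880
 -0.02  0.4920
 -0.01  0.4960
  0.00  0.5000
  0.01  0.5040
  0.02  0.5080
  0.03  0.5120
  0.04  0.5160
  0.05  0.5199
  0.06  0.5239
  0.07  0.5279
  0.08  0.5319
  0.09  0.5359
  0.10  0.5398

$34.87

σ√T = 0.55·√0.75 = 0.4763
ln(S/K) + (r + σ²/2)T = ln(220/240) + (0.009 + 0.55²/2)·0.75 = -0.0870 + 0.1202 = 0.0332
d₁ = 0.0332 / 0.4763 = 0.0697 → 0.07
d₂ = d₁ − σ√T = 0.0697 − 0.4763 = -0.4067 → -0.41
e^(−rT) = e^(−0.009·0.75) = 0.9933
N(d₁) = N(0.07) = 0.5279;  N(d₂) = N(-0.41) = 0.3409
C = 220·0.5279 − 240·0.9933·0.3409 = 116.1380 − 81.2678 = 34.8702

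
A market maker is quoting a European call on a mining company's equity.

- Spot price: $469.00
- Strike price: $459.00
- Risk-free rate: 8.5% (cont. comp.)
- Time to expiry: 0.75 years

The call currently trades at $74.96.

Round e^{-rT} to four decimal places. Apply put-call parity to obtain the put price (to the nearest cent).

$36.59

exp(−rT) = exp(−0.085·0.75) = 0.9382
Put-call parity: C − P = S − K·e^(−rT) = 469 − 459·0.9382 = 469 − 430.6338 = 38.3662
P = C − (C − P) = 74.96 − (38.3662) = 36.5938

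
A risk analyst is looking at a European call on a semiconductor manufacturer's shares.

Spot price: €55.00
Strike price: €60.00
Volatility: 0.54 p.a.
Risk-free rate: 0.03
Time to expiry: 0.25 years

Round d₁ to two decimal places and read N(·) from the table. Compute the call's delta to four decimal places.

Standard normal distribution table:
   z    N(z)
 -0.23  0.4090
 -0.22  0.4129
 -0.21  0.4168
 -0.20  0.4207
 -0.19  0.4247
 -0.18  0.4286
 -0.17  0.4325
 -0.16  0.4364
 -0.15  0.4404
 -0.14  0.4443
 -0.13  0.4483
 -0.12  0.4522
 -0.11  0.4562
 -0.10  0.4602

σ√T = 0.54·√0.25 = 0.2700
ln(S/K) + (r + σ²/2)T = ln(55/60) + (0.03 + 0.54²/2)·0.25 = -0.0870 + 0.0440 = -0.0431
d₁ = -0.0431 / 0.2700 = -0.1595 → -0.16
N(d₁) = N(-0.16) = 0.4364
Δ_call = N(d₁) = 0.4364

0.4364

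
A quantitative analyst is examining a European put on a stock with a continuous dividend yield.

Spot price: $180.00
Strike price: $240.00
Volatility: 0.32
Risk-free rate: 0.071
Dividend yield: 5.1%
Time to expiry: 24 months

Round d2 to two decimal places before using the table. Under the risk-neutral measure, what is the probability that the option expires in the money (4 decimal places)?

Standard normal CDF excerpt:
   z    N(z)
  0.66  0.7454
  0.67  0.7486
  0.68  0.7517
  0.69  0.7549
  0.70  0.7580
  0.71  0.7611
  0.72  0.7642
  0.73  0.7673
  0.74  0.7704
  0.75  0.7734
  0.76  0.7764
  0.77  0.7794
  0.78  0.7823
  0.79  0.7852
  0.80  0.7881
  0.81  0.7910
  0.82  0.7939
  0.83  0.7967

0.7794

σ√T = 0.32 × 1.4142 = 0.4525
ln(S/K) + (r − q + σ²/2)T = ln(180/240) + (0.071 − 0.051 + 0.32²/2)·2 = -0.2877 + 0.1424 = -0.1453
d₁ = -0.1453 / 0.4525 = -0.3210 → -0.32
d₂ = d₁ − σ√T = -0.3210 − 0.4525 = -0.7736 → -0.77
Pr(exercise) under Q = N(−d₂) = N(0.77) = 0.7794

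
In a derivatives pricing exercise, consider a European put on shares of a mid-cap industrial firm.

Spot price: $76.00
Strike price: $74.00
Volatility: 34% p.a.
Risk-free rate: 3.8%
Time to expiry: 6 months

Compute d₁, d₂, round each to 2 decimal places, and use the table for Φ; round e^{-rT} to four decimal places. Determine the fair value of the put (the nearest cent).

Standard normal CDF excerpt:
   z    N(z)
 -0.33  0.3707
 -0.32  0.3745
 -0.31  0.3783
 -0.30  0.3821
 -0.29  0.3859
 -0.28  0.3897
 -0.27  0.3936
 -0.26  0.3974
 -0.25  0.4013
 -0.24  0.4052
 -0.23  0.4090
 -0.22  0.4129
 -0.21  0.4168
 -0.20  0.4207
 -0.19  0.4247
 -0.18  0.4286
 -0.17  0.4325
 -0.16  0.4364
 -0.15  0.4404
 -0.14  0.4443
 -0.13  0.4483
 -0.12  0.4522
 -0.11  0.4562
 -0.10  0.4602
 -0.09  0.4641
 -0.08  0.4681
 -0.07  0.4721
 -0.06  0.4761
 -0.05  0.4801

$5.53

σ√T = 0.34·√0.5 = 0.2404
d₁ = [ln(76/74) + (0.038 + ½·0.34²)·0.5] / (σ√T) = (0.0267 + 0.0479) / 0.2404 = 0.3102 → 0.31
d₂ = 0.3102 − 0.2404 = 0.0697 → 0.07
e^(−rT) = e^(−0.038·0.5) = 0.9812
P = 74·0.9812·N(-0.07) − 76·N(-0.31) = 74·0.9812·0.4721 − 76·0.3783 = 34.2786 − 28.7508 = 5.5278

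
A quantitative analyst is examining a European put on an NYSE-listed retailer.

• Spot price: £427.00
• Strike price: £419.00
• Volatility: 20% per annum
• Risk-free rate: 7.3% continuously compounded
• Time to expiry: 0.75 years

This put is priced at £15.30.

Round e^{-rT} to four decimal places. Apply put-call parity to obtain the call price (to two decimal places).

exp(−rT) = exp(−0.073·0.75) = 0.9467
Put-call parity: C − P = S − K·e^(−rT) = 427 − 419·0.9467 = 427 − 396.6673 = 30.3327
C = P + (C − P) = 15.30 + (30.3327) = 45.6327

£45.63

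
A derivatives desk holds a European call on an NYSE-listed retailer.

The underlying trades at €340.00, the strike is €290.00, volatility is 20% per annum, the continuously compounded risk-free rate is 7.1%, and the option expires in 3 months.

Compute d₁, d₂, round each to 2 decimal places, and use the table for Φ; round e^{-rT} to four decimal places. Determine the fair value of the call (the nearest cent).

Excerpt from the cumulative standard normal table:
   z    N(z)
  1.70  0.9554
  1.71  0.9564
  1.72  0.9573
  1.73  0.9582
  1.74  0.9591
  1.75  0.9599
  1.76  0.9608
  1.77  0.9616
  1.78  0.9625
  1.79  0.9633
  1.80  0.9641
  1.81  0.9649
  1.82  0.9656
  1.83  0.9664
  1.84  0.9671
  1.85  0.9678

σ√T = 0.2·√0.25 = 0.1000
d₁ = [ln(340/290) + (0.071 + 0.2²/2)·0.25] / 0.1000 = [0.1591 + 0.0227] / 0.1000 = 1.8181 → 1.82
d₂ = d₁ − σ√T = 1.8181 − 0.1000 = 1.7181 → 1.72
e^(−rT) = e^(−0.071·0.25) = 0.9824
C = 340·N(1.82) − 290·0.9824·N(1.72) = 340·0.9656 − 290·0.9824·0.9573 = 328.3040 − 272.7309 = 55.5731

€55.57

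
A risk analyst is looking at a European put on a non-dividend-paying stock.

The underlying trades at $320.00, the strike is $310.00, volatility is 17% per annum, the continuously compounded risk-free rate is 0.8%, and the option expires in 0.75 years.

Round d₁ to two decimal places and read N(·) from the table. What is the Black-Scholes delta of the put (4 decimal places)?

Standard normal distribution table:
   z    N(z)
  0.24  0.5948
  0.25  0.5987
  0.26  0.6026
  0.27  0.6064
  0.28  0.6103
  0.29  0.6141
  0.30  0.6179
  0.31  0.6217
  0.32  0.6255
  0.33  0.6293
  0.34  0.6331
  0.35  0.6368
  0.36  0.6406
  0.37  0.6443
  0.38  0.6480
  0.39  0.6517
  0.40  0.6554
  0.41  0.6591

σ√T = 0.17 × 0.8660 = 0.1472
d₁ = [ln(320/310) + (0.008 + 0.17²/2)·0.75] / 0.1472 = [0.0317 + 0.0168] / 0.1472 = 0.3300 ⇒ 0.33
N(d₁) = N(0.33) = 0.6293
Δ_put = N(d₁) − 1 = 0.6293 − 1 = -0.3707

-0.3707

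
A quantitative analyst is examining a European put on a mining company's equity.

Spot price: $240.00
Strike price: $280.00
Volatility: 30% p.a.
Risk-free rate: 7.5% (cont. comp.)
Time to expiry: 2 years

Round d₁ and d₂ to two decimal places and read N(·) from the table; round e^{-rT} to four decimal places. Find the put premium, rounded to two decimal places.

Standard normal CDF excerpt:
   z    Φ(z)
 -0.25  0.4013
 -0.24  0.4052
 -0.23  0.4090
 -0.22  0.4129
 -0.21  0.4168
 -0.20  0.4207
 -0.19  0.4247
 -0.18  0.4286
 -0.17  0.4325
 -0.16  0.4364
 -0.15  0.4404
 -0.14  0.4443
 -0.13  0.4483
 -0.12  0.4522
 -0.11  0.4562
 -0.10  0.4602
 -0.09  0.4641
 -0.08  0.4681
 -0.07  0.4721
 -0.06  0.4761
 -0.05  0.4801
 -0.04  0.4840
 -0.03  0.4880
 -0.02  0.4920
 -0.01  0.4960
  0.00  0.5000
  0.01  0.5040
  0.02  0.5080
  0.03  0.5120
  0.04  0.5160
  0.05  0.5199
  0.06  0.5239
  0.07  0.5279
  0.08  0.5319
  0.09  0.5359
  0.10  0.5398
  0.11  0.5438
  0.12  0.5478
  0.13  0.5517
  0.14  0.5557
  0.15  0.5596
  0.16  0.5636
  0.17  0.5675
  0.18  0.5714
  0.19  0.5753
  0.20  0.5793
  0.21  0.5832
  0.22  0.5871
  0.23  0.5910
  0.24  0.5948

σ√T = 0.3·√2 = 0.4243
d₁ = [ln(240/280) + (0.075 + ½·0.3²)·2] / (σ√T) = (-0.1542 + 0.2400) / 0.4243 = 0.2023 which rounds to 0.20
d₂ = 0.2023 − 0.4243 = -0.2219 which rounds to -0.22
exp(−rT) = exp(−0.075·2) = 0.8607
N(−d₂) = N(0.22) = 0.5871;  N(−d₁) = N(-0.20) = 0.4207
P = 280·0.8607·0.5871 − 240·0.4207 = 141.4888 − 100.9680 = 40.5208

$40.52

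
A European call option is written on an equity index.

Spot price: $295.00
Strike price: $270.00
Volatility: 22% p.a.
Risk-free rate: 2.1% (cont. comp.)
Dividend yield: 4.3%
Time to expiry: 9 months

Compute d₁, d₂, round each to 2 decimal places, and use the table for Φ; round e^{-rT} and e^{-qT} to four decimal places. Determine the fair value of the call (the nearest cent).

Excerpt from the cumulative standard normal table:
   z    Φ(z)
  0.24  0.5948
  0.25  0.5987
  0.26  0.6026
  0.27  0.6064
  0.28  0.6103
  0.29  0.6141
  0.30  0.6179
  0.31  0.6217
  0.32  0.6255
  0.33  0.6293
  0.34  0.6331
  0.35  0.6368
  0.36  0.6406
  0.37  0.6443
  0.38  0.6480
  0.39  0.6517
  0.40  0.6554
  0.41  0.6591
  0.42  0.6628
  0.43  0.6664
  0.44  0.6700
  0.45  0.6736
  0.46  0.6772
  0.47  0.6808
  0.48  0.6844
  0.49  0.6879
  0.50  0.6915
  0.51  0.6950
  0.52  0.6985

T = 0.75;  σ√T = 0.1905
d₁ = [ln(295/270) + (0.021 − 0.043 + 0.22²/2)·0.75] / 0.1905 = [0.0886 + 0.0017] / 0.1905 = 0.4734 ≈ 0.47
d₂ = d₁ − σ√T = 0.4734 − 0.1905 = 0.2829 ≈ 0.28
e^(−qT) = e^(−0.043·0.75) = 0.9683;  e^(−rT) = e^(−0.021·0.75) = 0.9844
N(d₁) = N(0.47) = 0.6808;  N(d₂) = N(0.28) = 0.6103
C = 295·0.9683·0.6808 − 270·0.9844·0.6103 = 194.4695 − 162.2104 = 32.2591

$32.26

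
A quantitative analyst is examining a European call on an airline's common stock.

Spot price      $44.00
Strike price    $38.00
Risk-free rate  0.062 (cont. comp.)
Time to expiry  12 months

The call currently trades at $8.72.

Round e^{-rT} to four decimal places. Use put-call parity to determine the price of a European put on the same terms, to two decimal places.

e^(−rT) = e^(−0.062·1) = 0.9399
Put-call parity: C − P = S − K·e^(−rT) = 44 − 38·0.9399 = 44 − 35.7162 = 8.2838
P = C − (C − P) = 8.72 − (8.2838) = 0.4362

$0.44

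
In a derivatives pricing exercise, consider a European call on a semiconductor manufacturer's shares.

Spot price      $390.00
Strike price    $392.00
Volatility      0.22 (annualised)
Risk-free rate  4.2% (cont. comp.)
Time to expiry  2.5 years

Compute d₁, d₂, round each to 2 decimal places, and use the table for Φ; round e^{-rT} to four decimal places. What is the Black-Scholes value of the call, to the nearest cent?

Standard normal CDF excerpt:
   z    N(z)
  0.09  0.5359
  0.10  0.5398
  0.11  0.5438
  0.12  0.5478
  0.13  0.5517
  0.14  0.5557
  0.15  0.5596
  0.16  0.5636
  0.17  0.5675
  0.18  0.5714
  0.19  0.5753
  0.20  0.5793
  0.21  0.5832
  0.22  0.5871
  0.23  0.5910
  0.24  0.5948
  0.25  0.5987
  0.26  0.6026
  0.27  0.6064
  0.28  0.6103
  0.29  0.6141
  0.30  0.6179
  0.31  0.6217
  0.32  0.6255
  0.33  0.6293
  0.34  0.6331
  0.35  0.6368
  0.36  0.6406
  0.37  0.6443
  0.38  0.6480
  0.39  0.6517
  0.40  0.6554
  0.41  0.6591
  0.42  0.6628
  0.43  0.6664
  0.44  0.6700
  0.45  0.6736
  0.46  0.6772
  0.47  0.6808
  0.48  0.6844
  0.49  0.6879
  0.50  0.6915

$72.19

σ√T = 0.22 × 1.5811 = 0.3479
d₁ = [ln(390/392) + (0.042 + 0.22²/2)·2.5] / 0.3479 = [-0.0051 + 0.1655] / 0.3479 = 0.4611 ≈ 0.46
d₂ = d₁ − σ√T = 0.4611 − 0.3479 = 0.1132 ≈ 0.11
exp(−rT) = exp(−0.042·2.5) = 0.9003
C = 390·N(0.46) − 392·0.9003·N(0.11) = 390·0.6772 − 392·0.9003·0.5438 = 264.1080 − 191.9166 = 72.1914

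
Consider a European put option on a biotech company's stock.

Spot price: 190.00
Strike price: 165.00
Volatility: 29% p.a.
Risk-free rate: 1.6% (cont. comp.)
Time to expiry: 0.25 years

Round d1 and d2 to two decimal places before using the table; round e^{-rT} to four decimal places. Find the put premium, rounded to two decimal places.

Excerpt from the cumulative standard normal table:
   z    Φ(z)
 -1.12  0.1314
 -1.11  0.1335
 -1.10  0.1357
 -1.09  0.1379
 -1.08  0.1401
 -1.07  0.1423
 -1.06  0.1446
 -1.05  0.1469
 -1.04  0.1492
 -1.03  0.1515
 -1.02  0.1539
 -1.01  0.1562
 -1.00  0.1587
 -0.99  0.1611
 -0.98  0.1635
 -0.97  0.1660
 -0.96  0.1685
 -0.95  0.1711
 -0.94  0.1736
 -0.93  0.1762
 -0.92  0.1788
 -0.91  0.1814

1.92

σ√T = 0.29 × 0.5000 = 0.1450
d₁ = [ln(190/165) + (0.016 + 0.29²/2)·0.25] / 0.1450 = [0.1411 + 0.0145] / 0.1450 = 1.0730 which rounds to 1.07
d₂ = d₁ − σ√T = 1.0730 − 0.1450 = 0.9280 which rounds to 0.93
exp(−rT) = exp(−0.016·0.25) = 0.9960
N(−d₂) = N(-0.93) = 0.1762;  N(−d₁) = N(-1.07) = 0.1423
P = 165·0.9960·0.1762 − 190·0.1423 = 28.9567 − 27.0370 = 1.9197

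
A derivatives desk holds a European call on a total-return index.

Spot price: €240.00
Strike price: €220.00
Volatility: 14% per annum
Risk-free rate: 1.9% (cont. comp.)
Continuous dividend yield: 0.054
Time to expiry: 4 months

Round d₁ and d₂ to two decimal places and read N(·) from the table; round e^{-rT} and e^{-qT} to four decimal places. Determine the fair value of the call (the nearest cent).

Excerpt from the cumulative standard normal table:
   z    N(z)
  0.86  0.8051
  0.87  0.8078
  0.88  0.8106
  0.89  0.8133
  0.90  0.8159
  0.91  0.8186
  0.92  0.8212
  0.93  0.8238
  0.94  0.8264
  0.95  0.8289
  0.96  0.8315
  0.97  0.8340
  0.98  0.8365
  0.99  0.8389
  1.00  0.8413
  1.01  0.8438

€18.80

T = 0.3333;  σ√T = 0.0808
d₁ = [ln(240/220) + (0.019 − 0.054 + 0.14²/2)·0.3333] / 0.0808 = [0.0870 − 0.0084] / 0.0808 = 0.9726 which rounds to 0.97
d₂ = d₁ − σ√T = 0.9726 − 0.0808 = 0.8917 which rounds to 0.89
exp(−qT) = exp(−0.054·0.3333) = 0.9822;  exp(−rT) = exp(−0.019·0.3333) = 0.9937
N(d₁) = N(0.97) = 0.8340;  N(d₂) = N(0.89) = 0.8133
C = 240·0.9822·0.8340 − 220·0.9937·0.8133 = 196.5972 − 177.7988 = 18.7984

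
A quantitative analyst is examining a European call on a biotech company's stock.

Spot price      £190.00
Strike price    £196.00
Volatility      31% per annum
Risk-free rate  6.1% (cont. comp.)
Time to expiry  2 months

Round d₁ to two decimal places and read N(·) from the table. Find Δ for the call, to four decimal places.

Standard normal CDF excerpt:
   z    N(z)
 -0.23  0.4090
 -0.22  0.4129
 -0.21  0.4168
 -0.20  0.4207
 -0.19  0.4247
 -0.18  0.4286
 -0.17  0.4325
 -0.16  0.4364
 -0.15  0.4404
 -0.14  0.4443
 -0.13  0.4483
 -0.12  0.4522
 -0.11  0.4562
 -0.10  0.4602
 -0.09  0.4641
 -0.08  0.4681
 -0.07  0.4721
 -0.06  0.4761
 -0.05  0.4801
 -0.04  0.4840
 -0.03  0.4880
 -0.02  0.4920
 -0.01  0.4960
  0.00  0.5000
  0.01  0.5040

0.4602

T = 0.1667;  σ√T = 0.1266
ln(S/K) + (r + σ²/2)T = ln(190/196) + (0.061 + 0.31²/2)·0.1667 = -0.0311 + 0.0182 = -0.0129
d₁ = -0.0129 / 0.1266 = -0.1021 which rounds to -0.10
N(d₁) = N(-0.10) = 0.4602
Δ_call = N(d₁) = 0.4602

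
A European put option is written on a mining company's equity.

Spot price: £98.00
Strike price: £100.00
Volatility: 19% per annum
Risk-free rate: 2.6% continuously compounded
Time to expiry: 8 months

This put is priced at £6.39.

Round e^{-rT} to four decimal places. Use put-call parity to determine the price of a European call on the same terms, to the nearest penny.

exp(−rT) = exp(−0.026·0.6667) = 0.9828
Put-call parity: C − P = S − K·e^(−rT) = 98 − 100·0.9828 = 98 − 98.2800 = -0.2800
C = P + (C − P) = 6.39 + (-0.2800) = 6.1100

£6.11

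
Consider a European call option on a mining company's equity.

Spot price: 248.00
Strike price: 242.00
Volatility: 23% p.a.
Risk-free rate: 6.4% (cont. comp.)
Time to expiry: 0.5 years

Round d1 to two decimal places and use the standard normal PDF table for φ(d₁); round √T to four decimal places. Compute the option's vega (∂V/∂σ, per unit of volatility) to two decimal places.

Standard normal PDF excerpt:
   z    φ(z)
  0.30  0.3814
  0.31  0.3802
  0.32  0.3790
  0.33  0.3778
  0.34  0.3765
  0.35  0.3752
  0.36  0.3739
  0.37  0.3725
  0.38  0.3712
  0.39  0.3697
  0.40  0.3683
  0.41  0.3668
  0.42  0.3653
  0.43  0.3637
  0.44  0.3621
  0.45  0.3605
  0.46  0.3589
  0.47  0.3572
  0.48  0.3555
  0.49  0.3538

T = 0.5;  σ√T = 0.1626
d₁ = [ln(248/242) + (0.064 + ½·0.23²)·0.5] / (σ√T) = (0.0245 + 0.0452) / 0.1626 = 0.4287 → 0.43
√T = √0.5 = 0.7071
φ(d₁) = φ(0.43) = 0.3637
vega = S·φ(d₁)·√T = 248·0.3637·0.7071 = 63.7787
(The put has the same vega.)

63.78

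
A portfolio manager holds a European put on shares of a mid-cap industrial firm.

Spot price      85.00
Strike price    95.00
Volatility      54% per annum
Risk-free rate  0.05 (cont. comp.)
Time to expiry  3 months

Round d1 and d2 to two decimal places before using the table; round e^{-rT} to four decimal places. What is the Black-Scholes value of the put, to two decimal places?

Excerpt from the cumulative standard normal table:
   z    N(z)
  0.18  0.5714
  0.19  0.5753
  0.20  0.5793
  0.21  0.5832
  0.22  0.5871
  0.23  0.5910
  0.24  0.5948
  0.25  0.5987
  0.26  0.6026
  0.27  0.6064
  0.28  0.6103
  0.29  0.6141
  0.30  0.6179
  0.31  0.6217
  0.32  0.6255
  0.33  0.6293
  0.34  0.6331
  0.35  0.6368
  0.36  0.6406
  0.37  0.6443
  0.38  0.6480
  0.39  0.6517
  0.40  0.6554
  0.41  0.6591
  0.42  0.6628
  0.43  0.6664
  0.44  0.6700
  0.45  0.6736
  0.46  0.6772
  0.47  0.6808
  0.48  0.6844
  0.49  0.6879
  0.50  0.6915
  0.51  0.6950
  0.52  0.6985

14.64

T = 0.25;  σ√T = 0.2700
d₁ = [ln(85/95) + (0.05 + 0.54²/2)·0.25] / 0.2700 = [-0.1112 + 0.0490] / 0.2700 = -0.2307 ⇒ -0.23
d₂ = d₁ − σ√T = -0.2307 − 0.2700 = -0.5007 ⇒ -0.50
e^(−rT) = e^(−0.05·0.25) = 0.9876
N(−d₂) = N(0.50) = 0.6915;  N(−d₁) = N(0.23) = 0.5910
P = 95·0.9876·0.6915 − 85·0.5910 = 64.8779 − 50.2350 = 14.6429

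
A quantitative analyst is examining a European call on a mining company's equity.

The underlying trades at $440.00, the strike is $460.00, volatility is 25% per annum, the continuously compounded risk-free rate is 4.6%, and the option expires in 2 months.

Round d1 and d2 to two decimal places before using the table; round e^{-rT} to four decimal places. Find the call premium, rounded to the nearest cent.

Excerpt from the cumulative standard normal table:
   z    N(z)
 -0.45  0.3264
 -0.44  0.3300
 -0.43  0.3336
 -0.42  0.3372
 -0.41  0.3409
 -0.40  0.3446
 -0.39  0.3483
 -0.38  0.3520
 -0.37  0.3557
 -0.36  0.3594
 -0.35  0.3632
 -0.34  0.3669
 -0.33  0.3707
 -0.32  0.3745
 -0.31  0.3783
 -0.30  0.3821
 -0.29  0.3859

T = 0.1667;  σ√T = 0.1021
d₁ = [ln(440/460) + (0.046 + 0.25²/2)·0.1667] / 0.1021 = [-0.0445 + 0.0129] / 0.1021 = -0.3094 ⇒ -0.31
d₂ = d₁ − σ√T = -0.3094 − 0.1021 = -0.4114 ⇒ -0.41
e^(−rT) = e^(−0.046·0.1667) = 0.9924
N(d₁) = N(-0.31) = 0.3783;  N(d₂) = N(-0.41) = 0.3409
C = 440·0.3783 − 460·0.9924·0.3409 = 166.4520 − 155.6222 = 10.8298

$10.83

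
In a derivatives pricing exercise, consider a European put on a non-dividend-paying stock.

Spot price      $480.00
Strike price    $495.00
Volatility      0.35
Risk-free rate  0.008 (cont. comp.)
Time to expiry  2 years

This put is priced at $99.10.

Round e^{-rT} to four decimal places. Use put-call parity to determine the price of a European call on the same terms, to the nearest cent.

e^(−rT) = e^(−0.008·2) = 0.9841
Put-call parity: C − P = S − K·e^(−rT) = 480 − 495·0.9841 = 480 − 487.1295 = -7.1295
C = P + (C − P) = 99.10 + (-7.1295) = 91.9705

$91.97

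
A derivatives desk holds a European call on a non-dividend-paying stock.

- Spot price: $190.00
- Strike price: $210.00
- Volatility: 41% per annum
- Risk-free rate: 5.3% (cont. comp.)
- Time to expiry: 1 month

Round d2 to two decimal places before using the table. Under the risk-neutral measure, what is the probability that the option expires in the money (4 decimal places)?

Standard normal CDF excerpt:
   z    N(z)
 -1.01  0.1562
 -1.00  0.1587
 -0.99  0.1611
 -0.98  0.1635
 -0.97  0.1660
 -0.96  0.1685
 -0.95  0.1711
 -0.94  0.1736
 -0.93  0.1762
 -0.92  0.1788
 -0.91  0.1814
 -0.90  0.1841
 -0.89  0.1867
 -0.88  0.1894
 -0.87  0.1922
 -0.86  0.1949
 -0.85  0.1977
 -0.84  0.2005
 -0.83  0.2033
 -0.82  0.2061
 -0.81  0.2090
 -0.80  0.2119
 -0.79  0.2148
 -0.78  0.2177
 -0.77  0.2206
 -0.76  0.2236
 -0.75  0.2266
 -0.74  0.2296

T = 0.08333;  σ√T = 0.1184
d₁ = [ln(190/210) + (0.053 + ½·0.41²)·0.08333] / (σ√T) = (-0.1001 + 0.0114) / 0.1184 = -0.7491 which rounds to -0.75
d₂ = -0.7491 − 0.1184 = -0.8675 which rounds to -0.87
Pr(exercise) under Q = N(d₂) = 0.1922

0.1922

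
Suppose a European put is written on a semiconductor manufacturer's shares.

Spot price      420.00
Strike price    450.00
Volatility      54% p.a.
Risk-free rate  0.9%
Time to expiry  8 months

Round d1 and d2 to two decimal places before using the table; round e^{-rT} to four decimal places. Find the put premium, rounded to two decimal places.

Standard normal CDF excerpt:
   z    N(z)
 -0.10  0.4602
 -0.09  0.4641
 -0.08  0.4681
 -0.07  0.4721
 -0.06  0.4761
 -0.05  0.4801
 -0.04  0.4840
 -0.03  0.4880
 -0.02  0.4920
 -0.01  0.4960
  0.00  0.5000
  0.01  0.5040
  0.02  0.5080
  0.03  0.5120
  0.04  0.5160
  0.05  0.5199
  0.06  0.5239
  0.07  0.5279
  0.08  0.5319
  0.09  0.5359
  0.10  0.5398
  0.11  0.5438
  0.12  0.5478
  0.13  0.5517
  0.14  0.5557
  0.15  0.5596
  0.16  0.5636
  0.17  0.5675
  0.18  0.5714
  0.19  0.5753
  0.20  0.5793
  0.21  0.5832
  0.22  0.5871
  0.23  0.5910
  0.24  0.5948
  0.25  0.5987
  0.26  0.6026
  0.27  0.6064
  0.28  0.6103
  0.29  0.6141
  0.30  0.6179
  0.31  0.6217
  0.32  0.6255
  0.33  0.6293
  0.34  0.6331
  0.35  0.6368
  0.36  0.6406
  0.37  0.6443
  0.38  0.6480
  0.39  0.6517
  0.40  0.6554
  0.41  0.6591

T = 0.6667;  σ√T = 0.4409
d₁ = [ln(420/450) + (0.009 + 0.54²/2)·0.6667] / 0.4409 = [-0.0690 + 0.1032] / 0.4409 = 0.0776 which rounds to 0.08
d₂ = d₁ − σ√T = 0.0776 − 0.4409 = -0.3633 which rounds to -0.36
e^(−rT) = e^(−0.009·0.6667) = 0.9940
N(−d₂) = N(0.36) = 0.6406;  N(−d₁) = N(-0.08) = 0.4681
P = 450·0.9940·0.6406 − 420·0.4681 = 286.5404 − 196.6020 = 89.9384

89.94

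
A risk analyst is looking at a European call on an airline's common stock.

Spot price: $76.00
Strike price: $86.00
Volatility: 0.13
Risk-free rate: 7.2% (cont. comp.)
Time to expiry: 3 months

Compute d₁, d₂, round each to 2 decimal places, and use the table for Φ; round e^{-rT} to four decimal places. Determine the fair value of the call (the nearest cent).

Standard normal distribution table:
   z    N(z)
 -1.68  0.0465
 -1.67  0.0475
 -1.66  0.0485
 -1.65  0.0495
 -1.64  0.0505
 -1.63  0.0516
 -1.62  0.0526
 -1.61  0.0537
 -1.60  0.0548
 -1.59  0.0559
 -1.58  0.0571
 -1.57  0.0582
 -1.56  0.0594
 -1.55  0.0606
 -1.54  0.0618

$0.15

σ√T = 0.13·√0.25 = 0.0650
ln(S/K) + (r + σ²/2)T = ln(76/86) + (0.072 + 0.13²/2)·0.25 = -0.1236 + 0.0201 = -0.1035
d₁ = -0.1035 / 0.0650 = -1.5923 ≈ -1.59
d₂ = d₁ − σ√T = -1.5923 − 0.0650 = -1.6573 ≈ -1.66
e^(−rT) = e^(−0.072·0.25) = 0.9822
N(d₁) = N(-1.59) = 0.0559;  N(d₂) = N(-1.66) = 0.0485
C = 76·0.0559 − 86·0.9822·0.0485 = 4.2484 − 4.0968 = 0.1516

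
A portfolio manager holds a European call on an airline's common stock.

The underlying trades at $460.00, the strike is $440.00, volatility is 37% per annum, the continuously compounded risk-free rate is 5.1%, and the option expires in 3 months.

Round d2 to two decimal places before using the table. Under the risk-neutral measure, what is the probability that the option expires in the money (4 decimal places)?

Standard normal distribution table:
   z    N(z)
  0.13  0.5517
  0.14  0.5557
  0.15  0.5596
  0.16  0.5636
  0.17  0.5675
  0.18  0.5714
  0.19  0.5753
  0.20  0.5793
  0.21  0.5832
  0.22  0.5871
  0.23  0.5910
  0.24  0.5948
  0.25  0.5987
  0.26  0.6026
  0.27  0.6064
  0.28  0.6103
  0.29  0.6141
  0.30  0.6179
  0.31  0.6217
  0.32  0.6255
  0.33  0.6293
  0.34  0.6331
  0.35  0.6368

σ√T = 0.37·√0.25 = 0.1850
d₁ = [ln(460/440) + (0.051 + ½·0.37²)·0.25] / (σ√T) = (0.0445 + 0.0299) / 0.1850 = 0.4017 ⇒ 0.40
d₂ = 0.4017 − 0.1850 = 0.2167 ⇒ 0.22
Risk-neutral Pr[S_T > K] = N(d₂) = N(0.22) = 0.5871

0.5871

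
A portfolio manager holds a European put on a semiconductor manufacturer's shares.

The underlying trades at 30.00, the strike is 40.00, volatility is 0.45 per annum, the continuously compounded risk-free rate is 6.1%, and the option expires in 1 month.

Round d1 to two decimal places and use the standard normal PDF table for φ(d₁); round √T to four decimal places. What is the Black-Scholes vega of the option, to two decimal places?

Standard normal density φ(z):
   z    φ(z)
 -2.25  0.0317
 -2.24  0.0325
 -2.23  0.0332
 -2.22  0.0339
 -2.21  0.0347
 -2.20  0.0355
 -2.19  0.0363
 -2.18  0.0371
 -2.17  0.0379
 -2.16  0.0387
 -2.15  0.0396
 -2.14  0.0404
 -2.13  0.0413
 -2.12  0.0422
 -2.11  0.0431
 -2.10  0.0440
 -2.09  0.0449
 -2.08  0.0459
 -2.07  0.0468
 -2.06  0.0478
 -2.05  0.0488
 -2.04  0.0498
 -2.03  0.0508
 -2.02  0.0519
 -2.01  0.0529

0.37

T = 0.08333;  σ√T = 0.1299
d₁ = [ln(30/40) + (0.061 + ½·0.45²)·0.08333] / (σ√T) = (-0.2877 + 0.0135) / 0.1299 = -2.1105 ≈ -2.11
√T = √0.08333 = 0.2887
φ(d₁) = φ(-2.11) = 0.0431
vega = S·φ(d₁)·√T = 30·0.0431·0.2887 = 0.3733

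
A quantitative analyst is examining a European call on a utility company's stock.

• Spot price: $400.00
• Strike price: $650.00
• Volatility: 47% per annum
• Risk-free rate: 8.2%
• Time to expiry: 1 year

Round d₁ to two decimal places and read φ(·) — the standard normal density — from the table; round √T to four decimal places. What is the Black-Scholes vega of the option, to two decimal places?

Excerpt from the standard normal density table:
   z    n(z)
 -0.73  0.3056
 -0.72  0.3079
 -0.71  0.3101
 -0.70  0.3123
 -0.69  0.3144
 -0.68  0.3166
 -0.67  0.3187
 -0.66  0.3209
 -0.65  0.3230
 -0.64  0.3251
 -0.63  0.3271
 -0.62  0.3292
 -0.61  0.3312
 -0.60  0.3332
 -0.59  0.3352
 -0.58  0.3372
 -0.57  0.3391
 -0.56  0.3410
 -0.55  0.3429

131.68

σ√T = 0.47 × 1.0000 = 0.4700
ln(S/K) + (r + σ²/2)T = ln(400/650) + (0.082 + 0.47²/2)·1 = -0.4855 + 0.1925 = -0.2931
d₁ = -0.2931 / 0.4700 = -0.6235 → -0.62
√T = √1 = 1.0000
φ(d₁) = φ(-0.62) = 0.3292
vega = S·φ(d₁)·√T = 400·0.3292·1.0000 = 131.6800
(Vega is the same for a European call and put with the same parameters.)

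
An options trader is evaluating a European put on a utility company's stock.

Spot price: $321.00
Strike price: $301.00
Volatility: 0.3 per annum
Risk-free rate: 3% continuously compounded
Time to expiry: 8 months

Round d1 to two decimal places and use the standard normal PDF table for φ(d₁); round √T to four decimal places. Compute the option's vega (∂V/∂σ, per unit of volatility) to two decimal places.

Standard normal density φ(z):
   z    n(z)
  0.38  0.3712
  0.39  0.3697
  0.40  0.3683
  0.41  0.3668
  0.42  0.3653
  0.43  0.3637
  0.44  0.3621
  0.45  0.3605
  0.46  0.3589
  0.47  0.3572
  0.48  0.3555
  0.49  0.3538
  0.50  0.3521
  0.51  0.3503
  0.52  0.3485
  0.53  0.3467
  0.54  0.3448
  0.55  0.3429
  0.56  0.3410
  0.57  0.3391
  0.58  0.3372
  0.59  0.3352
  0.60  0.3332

σ√T = 0.3·√0.6667 = 0.2449
d₁ = [ln(321/301) + (0.03 + ½·0.3²)·0.6667] / (σ√T) = (0.0643 + 0.0500) / 0.2449 = 0.4668 → 0.47
√T = √0.6667 = 0.8165
φ(d₁) = φ(0.47) = 0.3572
vega = S·φ(d₁)·√T = 321·0.3572·0.8165 = 93.6209

93.62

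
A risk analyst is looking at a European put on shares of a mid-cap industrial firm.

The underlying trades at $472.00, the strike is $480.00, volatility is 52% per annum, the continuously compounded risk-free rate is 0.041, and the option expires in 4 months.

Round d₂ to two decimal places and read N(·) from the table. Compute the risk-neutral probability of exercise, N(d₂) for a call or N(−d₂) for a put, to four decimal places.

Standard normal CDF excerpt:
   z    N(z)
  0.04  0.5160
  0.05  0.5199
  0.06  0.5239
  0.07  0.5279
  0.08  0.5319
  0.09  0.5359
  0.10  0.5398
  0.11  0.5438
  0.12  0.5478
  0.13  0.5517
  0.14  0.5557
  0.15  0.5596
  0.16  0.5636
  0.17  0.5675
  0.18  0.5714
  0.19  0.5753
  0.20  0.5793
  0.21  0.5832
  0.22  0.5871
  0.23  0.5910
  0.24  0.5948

0.5636

σ√T = 0.52 × 0.5774 = 0.3002
ln(S/K) + (r + σ²/2)T = ln(472/480) + (0.041 + 0.52²/2)·0.3333 = -0.0168 + 0.0587 = 0.0419
d₁ = 0.0419 / 0.3002 = 0.1397 which rounds to 0.14
d₂ = d₁ − σ√T = 0.1397 − 0.3002 = -0.1606 which rounds to -0.16
Risk-neutral Pr[S_T < K] = N(−d₂) = N(0.16) = 0.5636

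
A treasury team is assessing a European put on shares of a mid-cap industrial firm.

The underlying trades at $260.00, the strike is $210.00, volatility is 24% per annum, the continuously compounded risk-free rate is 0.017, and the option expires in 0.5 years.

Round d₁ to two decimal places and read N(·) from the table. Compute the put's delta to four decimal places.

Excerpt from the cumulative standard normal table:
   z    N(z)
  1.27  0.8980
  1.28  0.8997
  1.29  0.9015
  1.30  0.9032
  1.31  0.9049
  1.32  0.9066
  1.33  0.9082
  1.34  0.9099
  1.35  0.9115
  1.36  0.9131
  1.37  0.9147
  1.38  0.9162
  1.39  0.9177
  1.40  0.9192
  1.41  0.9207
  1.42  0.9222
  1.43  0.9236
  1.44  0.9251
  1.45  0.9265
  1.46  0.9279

-0.0823

σ√T = 0.24 × 0.7071 = 0.1697
d₁ = [ln(260/210) + (0.017 + ½·0.24²)·0.5] / (σ√T) = (0.2136 + 0.0229) / 0.1697 = 1.3934 → 1.39
N(d₁) = N(1.39) = 0.9177
Δ_put = N(d₁) − 1 = 0.9177 − 1 = -0.0823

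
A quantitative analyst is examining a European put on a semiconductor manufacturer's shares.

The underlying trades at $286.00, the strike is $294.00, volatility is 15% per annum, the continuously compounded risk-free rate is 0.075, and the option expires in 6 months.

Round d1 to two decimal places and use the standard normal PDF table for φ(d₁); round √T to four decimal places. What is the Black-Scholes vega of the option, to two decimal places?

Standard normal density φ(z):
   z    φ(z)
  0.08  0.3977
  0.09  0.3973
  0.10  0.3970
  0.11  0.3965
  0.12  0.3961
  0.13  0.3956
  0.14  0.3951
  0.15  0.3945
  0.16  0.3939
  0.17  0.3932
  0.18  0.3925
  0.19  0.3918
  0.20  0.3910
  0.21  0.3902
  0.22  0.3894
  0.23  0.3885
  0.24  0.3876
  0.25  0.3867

79.78

σ√T = 0.15 × 0.7071 = 0.1061
d₁ = [ln(286/294) + (0.075 + ½·0.15²)·0.5] / (σ√T) = (-0.0276 + 0.0431) / 0.1061 = 0.1465 ≈ 0.15
√T = √0.5 = 0.7071
φ(d₁) = φ(0.15) = 0.3945
vega = S·φ(d₁)·√T = 286·0.3945·0.7071 = 79.7800
(The call has the same vega.)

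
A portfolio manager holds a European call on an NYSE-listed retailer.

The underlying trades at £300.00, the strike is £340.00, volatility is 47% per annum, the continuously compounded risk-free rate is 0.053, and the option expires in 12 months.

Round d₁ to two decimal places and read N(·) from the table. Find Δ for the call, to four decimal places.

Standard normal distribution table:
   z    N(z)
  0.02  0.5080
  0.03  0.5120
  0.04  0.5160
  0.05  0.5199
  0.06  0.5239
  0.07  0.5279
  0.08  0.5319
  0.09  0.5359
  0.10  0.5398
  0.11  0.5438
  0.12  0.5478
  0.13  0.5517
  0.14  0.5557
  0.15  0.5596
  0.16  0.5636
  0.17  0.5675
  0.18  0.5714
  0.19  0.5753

0.5319

σ√T = 0.47·√1 = 0.4700
d₁ = [ln(300/340) + (0.053 + 0.47²/2)·1] / 0.4700 = [-0.1252 + 0.1634] / 0.4700 = 0.0815 which rounds to 0.08
N(d₁) = N(0.08) = 0.5319
Δ_call = N(d₁) = 0.5319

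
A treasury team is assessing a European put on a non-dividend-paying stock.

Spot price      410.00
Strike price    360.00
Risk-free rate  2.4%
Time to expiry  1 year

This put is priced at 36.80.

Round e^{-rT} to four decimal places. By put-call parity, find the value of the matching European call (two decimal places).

e^(−rT) = e^(−0.024·1) = 0.9763
Put-call parity: C − P = S − K·e^(−rT) = 410 − 360·0.9763 = 410 − 351.4680 = 58.5320
C = P + (C − P) = 36.80 + (58.5320) = 95.3320

95.33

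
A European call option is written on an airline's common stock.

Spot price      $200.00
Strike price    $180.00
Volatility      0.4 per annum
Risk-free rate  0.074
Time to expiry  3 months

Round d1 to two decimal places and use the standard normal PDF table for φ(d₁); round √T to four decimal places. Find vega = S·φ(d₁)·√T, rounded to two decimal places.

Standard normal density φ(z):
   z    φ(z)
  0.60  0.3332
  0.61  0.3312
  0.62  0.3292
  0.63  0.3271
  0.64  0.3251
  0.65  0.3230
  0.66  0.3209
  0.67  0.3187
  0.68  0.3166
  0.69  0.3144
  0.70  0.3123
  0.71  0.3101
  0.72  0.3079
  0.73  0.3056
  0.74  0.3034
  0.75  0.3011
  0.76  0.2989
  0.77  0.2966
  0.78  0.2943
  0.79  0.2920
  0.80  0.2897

σ√T = 0.4·√0.25 = 0.2000
ln(S/K) + (r + σ²/2)T = ln(200/180) + (0.074 + 0.4²/2)·0.25 = 0.1054 + 0.0385 = 0.1439
d₁ = 0.1439 / 0.2000 = 0.7193 ⇒ 0.72
√T = √0.25 = 0.5000
φ(d₁) = φ(0.72) = 0.3079
vega = S·φ(d₁)·√T = 200·0.3079·0.5000 = 30.7900

30.79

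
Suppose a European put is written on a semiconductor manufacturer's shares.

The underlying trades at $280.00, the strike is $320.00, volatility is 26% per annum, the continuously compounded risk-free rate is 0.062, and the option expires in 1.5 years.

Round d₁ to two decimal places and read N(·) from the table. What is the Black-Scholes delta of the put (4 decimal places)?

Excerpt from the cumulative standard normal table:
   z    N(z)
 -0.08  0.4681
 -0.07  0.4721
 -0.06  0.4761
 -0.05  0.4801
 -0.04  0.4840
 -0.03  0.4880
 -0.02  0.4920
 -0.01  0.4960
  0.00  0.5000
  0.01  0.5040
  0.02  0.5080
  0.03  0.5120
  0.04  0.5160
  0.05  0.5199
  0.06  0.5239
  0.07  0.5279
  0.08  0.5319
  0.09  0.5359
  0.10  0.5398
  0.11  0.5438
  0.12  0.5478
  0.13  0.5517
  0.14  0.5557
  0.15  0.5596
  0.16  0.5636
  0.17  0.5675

-0.4880

T = 1.5;  σ√T = 0.3184
ln(S/K) + (r + σ²/2)T = ln(280/320) + (0.062 + 0.26²/2)·1.5 = -0.1335 + 0.1437 = 0.0102
d₁ = 0.0102 / 0.3184 = 0.0319 which rounds to 0.03
N(d₁) = N(0.03) = 0.5120
Δ_put = N(d₁) − 1 = 0.5120 − 1 = -0.4880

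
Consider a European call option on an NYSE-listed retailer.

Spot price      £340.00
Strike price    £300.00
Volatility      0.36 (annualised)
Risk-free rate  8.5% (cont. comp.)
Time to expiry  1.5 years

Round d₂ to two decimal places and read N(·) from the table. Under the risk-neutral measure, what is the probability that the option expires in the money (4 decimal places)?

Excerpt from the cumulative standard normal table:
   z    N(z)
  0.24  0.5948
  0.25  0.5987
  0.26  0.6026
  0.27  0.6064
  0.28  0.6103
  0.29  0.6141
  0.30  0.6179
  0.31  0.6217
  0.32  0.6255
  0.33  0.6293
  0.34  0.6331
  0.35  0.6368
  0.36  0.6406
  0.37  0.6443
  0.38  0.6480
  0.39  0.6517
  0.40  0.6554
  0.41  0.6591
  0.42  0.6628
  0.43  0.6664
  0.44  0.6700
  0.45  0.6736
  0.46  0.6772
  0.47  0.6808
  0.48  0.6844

T = 1.5;  σ√T = 0.4409
d₁ = [ln(340/300) + (0.085 + 0.36²/2)·1.5] / 0.4409 = [0.1252 + 0.2247] / 0.4409 = 0.7935 → 0.79
d₂ = d₁ − σ√T = 0.7935 − 0.4409 = 0.3526 → 0.35
Risk-neutral Pr[S_T > K] = N(d₂) = N(0.35) = 0.6368

0.6368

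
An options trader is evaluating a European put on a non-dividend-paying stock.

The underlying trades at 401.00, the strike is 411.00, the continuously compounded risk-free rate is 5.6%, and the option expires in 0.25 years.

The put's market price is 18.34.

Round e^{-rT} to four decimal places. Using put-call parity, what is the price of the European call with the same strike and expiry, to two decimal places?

exp(−rT) = exp(−0.056·0.25) = 0.9861
Put-call parity: C − P = S − K·e^(−rT) = 401 − 411·0.9861 = 401 − 405.2871 = -4.2871
C = P + (C − P) = 18.34 + (-4.2871) = 14.0529

14.05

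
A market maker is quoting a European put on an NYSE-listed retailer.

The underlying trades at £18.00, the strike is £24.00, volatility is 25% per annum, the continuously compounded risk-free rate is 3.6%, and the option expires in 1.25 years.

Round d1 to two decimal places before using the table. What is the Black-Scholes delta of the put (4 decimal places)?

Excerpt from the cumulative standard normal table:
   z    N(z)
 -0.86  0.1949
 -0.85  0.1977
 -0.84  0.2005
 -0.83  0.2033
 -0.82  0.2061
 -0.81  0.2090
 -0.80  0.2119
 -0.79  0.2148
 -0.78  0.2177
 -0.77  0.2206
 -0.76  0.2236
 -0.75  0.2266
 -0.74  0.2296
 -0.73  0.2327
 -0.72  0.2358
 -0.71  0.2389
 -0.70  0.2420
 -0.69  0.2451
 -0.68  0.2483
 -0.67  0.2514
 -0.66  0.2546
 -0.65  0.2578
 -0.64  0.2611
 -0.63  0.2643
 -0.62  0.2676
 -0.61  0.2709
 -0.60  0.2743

σ√T = 0.25 × 1.1180 = 0.2795
d₁ = [ln(18/24) + (0.036 + 0.25²/2)·1.25] / 0.2795 = [-0.2877 + 0.0841] / 0.2795 = -0.7285 ⇒ -0.73
N(d₁) = N(-0.73) = 0.2327
Δ_put = N(d₁) − 1 = 0.2327 − 1 = -0.7673

-0.7673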